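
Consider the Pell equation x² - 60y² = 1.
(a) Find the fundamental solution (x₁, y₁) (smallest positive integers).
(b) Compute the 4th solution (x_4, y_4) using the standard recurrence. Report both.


Step 1: Find the fundamental solution (x₁, y₁) of x² - 60y² = 1.
  Expand √60 as a continued fraction. a₀ = ⌊√60⌋ = 7; iterate m_{k+1} = d_k·a_k − m_k, d_{k+1} = (60 − m_{k+1}²)/d_k, a_{k+1} = ⌊(a₀ + m_{k+1})/d_{k+1}⌋ (starting m₀ = 0, d₀ = 1), with convergents p_k = a_k·p_{k-1} + p_{k-2}, q_k = a_k·q_{k-1} + q_{k-2} (p₋₁ = 1, q₋₁ = 0):
  k = 0: a₀ = 7; p₀/q₀ = 7/1; p₀² − 60·q₀² = 49 − 60 = -11.
  k = 1: m = 7, d = 11, a = ⌊(7 + 7)/11⌋ = 1; p/q = (1·7 + 1)/(1·1 + 0) = 8/1; p² − 60·q² = 64 − 60 = 4.
  k = 2: m = 4, d = 4, a = ⌊(7 + 4)/4⌋ = 2; p/q = (2·8 + 7)/(2·1 + 1) = 23/3; p² − 60·q² = 529 − 540 = -11.
  k = 3: m = 4, d = 11, a = ⌊(7 + 4)/11⌋ = 1; p/q = (1·23 + 8)/(1·3 + 1) = 31/4; p² − 60·q² = 961 − 960 = 1.
  The first convergent with p² − 60·q² = 1 gives the fundamental solution (x₁, y₁) = (31, 4).
Step 2: Apply the recurrence (x_{n+1}, y_{n+1}) = (x₁x_n + 60y₁y_n, x₁y_n + y₁x_n) repeatedly.
  From (x_1, y_1) = (31, 4): x_2 = 31·31 + 60·4·4 = 1921; y_2 = 31·4 + 4·31 = 248.
  From (x_2, y_2) = (1921, 248): x_3 = 31·1921 + 60·4·248 = 119071; y_3 = 31·248 + 4·1921 = 15372.
  From (x_3, y_3) = (119071, 15372): x_4 = 31·119071 + 60·4·15372 = 7380481; y_4 = 31·15372 + 4·119071 = 952816.
Step 3: Verify x_4² - 60·y_4² = 54471499791361 - 54471499791360 = 1 (should be 1). ✓

(x_1, y_1) = (31, 4); (x_4, y_4) = (7380481, 952816).


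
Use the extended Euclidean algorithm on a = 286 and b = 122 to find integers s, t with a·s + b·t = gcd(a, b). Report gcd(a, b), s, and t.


Euclidean algorithm on (286, 122) — divide until remainder is 0:
  286 = 2 · 122 + 42
  122 = 2 · 42 + 38
  42 = 1 · 38 + 4
  38 = 9 · 4 + 2
  4 = 2 · 2 + 0
gcd(286, 122) = 2.
Track Bezout coefficients alongside the remainders: start with r₀ = 286 = a·1 + b·0 (s = 1, t = 0) and r₁ = 122 = a·0 + b·1 (s = 0, t = 1); each new remainder r_{k+1} = r_{k-1} − q_k·r_k inherits s_{k+1} = s_{k-1} − q_k·s_k, t_{k+1} = t_{k-1} − q_k·t_k, so r_k = a·s_k + b·t_k at every step:
  q = 2: r = 42, s = 1 − 2·0 = 1, t = 0 − 2·1 = -2  (check: 286·1 + 122·(-2) = 42)
  q = 2: r = 38, s = 0 − 2·1 = -2, t = 1 − 2·(-2) = 5  (check: 286·(-2) + 122·5 = 38)
  q = 1: r = 4, s = 1 − 1·(-2) = 3, t = -2 − 1·5 = -7  (check: 286·3 + 122·(-7) = 4)
  q = 9: r = 2, s = -2 − 9·3 = -29, t = 5 − 9·(-7) = 68  (check: 286·(-29) + 122·68 = 2)
The row with r = 2 (the gcd) gives the Bezout coefficients s = -29, t = 68.
Result: 286 · (-29) + 122 · (68) = 2.

gcd(286, 122) = 2; s = -29, t = 68 (check: 286·(-29) + 122·68 = 2).


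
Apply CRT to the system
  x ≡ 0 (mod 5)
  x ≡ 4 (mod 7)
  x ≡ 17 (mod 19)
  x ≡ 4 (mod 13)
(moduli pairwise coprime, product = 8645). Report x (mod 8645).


Product of moduli M = 5 · 7 · 19 · 13 = 8645.
Merge one congruence at a time:
  Start: x ≡ 0 (mod 5).
  Combine with x ≡ 4 (mod 7); new modulus lcm = 35.
    Write x = 0 + 5·t and substitute into x ≡ 4 (mod 7): 5·t ≡ 4 − 0 = 4 (mod 7).
    The inverse of 5 mod 7 is 3 (since 5·3 = 15 = 2·7 + 1), so t ≡ 3·4 = 12 ≡ 5 (mod 7).
    Then x = 0 + 5·5 = 25, valid modulo lcm(5, 7) = 35: x ≡ 25 (mod 35).
  Combine with x ≡ 17 (mod 19); new modulus lcm = 665.
    Write x = 25 + 35·t and substitute into x ≡ 17 (mod 19): 35·t ≡ 17 − 25 = -8 (mod 19).
    Reduce coefficients mod 19: 16·t ≡ 11 (mod 19).
    The inverse of 16 mod 19 is 6 (since 16·6 = 96 = 5·19 + 1), so t ≡ 6·11 = 66 ≡ 9 (mod 19).
    Then x = 25 + 35·9 = 340, valid modulo lcm(35, 19) = 665: x ≡ 340 (mod 665).
  Combine with x ≡ 4 (mod 13); new modulus lcm = 8645.
    Write x = 340 + 665·t and substitute into x ≡ 4 (mod 13): 665·t ≡ 4 − 340 = -336 (mod 13).
    Reduce coefficients mod 13: 2·t ≡ 2 (mod 13).
    The inverse of 2 mod 13 is 7 (since 2·7 = 14 = 1·13 + 1), so t ≡ 7·2 = 14 ≡ 1 (mod 13).
    Then x = 340 + 665·1 = 1005, valid modulo lcm(665, 13) = 8645: x ≡ 1005 (mod 8645).
Verify against each original: 1005 mod 5 = 0, 1005 mod 7 = 4, 1005 mod 19 = 17, 1005 mod 13 = 4.

x ≡ 1005 (mod 8645).


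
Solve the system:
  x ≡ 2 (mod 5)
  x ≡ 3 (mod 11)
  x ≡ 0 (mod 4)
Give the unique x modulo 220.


Moduli 5, 11, 4 are pairwise coprime; by CRT there is a unique solution modulo M = 5 · 11 · 4 = 220.
Solve pairwise, accumulating the modulus:
  Start with x ≡ 2 (mod 5).
  Combine with x ≡ 3 (mod 11): since gcd(5, 11) = 1, we get a unique residue mod 55.
    Write x = 2 + 5·t and substitute into x ≡ 3 (mod 11): 5·t ≡ 3 − 2 = 1 (mod 11).
    The inverse of 5 mod 11 is 9 (since 5·9 = 45 = 4·11 + 1), so t ≡ 9·1 = 9 ≡ 9 (mod 11).
    Then x = 2 + 5·9 = 47, valid modulo lcm(5, 11) = 55: x ≡ 47 (mod 55).
  Combine with x ≡ 0 (mod 4): since gcd(55, 4) = 1, we get a unique residue mod 220.
    Write x = 47 + 55·t and substitute into x ≡ 0 (mod 4): 55·t ≡ 0 − 47 = -47 (mod 4).
    Reduce coefficients mod 4: 3·t ≡ 1 (mod 4).
    The inverse of 3 mod 4 is 3 (since 3·3 = 9 = 2·4 + 1), so t ≡ 3·1 = 3 ≡ 3 (mod 4).
    Then x = 47 + 55·3 = 212, valid modulo lcm(55, 4) = 220: x ≡ 212 (mod 220).
Verify: 212 mod 5 = 2 ✓, 212 mod 11 = 3 ✓, 212 mod 4 = 0 ✓.

x ≡ 212 (mod 220).


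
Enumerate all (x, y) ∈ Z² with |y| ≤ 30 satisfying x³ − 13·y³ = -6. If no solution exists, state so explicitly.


The equation is x³ - 13y³ = -6. For fixed y, x³ = 13·y³ − 6, so a solution requires the RHS to be a perfect cube.
Strategy: iterate y from -30 to 30, compute RHS = 13·y³ − 6, and check whether it is a (positive or negative) perfect cube.
Check small values of y:
  y = 0: RHS = -6 is not a perfect cube.
  y = 1: RHS = 7 is not a perfect cube.
  y = -1: RHS = -19 is not a perfect cube.
  y = 2: RHS = 98 is not a perfect cube.
  y = -2: RHS = -110 is not a perfect cube.
  y = 3: RHS = 345 is not a perfect cube.
  y = -3: RHS = -357 is not a perfect cube.
Continuing the search up to |y| = 30 finds no solutions either.
No (x, y) in the scanned range satisfies the equation.

No integer solutions with |y| ≤ 30.


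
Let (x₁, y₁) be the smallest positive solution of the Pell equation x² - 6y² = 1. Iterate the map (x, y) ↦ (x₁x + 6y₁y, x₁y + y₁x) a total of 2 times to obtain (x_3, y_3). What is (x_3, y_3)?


Step 1: Find the fundamental solution (x₁, y₁) of x² - 6y² = 1.
  Expand √6 as a continued fraction. a₀ = ⌊√6⌋ = 2; iterate m_{k+1} = d_k·a_k − m_k, d_{k+1} = (6 − m_{k+1}²)/d_k, a_{k+1} = ⌊(a₀ + m_{k+1})/d_{k+1}⌋ (starting m₀ = 0, d₀ = 1), with convergents p_k = a_k·p_{k-1} + p_{k-2}, q_k = a_k·q_{k-1} + q_{k-2} (p₋₁ = 1, q₋₁ = 0):
  k = 0: a₀ = 2; p₀/q₀ = 2/1; p₀² − 6·q₀² = 4 − 6 = -2.
  k = 1: m = 2, d = 2, a = ⌊(2 + 2)/2⌋ = 2; p/q = (2·2 + 1)/(2·1 + 0) = 5/2; p² − 6·q² = 25 − 24 = 1.
  The first convergent with p² − 6·q² = 1 gives the fundamental solution (x₁, y₁) = (5, 2).
Step 2: Apply the recurrence (x_{n+1}, y_{n+1}) = (x₁x_n + 6y₁y_n, x₁y_n + y₁x_n) repeatedly.
  From (x_1, y_1) = (5, 2): x_2 = 5·5 + 6·2·2 = 49; y_2 = 5·2 + 2·5 = 20.
  From (x_2, y_2) = (49, 20): x_3 = 5·49 + 6·2·20 = 485; y_3 = 5·20 + 2·49 = 198.
Step 3: Verify x_3² - 6·y_3² = 235225 - 235224 = 1 (should be 1). ✓

(x_1, y_1) = (5, 2); (x_3, y_3) = (485, 198).


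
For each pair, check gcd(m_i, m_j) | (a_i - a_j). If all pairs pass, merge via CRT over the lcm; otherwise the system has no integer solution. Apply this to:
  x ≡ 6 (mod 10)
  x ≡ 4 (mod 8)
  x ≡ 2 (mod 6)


Moduli 10, 8, 6 are not pairwise coprime, so CRT works modulo lcm(m_i) when all pairwise compatibility conditions hold.
Pairwise compatibility: gcd(m_i, m_j) must divide a_i - a_j for every pair.
Merge one congruence at a time:
  Start: x ≡ 6 (mod 10).
  Combine with x ≡ 4 (mod 8): gcd(10, 8) = 2; 4 - 6 = -2, which IS divisible by 2, so compatible.
    Write x = 6 + 10·t and substitute into x ≡ 4 (mod 8): 10·t ≡ 4 − 6 = -2 (mod 8).
    Divide the congruence (and modulus) by g = 2: 5·t ≡ -1 (mod 4).
    Reduce coefficients mod 4: 1·t ≡ 3 (mod 4).
    So t ≡ 3 (mod 4).
    Then x = 6 + 10·3 = 36, valid modulo lcm(10, 8) = 40: x ≡ 36 (mod 40).
  Combine with x ≡ 2 (mod 6): gcd(40, 6) = 2; 2 - 36 = -34, which IS divisible by 2, so compatible.
    Write x = 36 + 40·t and substitute into x ≡ 2 (mod 6): 40·t ≡ 2 − 36 = -34 (mod 6).
    Divide the congruence (and modulus) by g = 2: 20·t ≡ -17 (mod 3).
    Reduce coefficients mod 3: 2·t ≡ 1 (mod 3).
    The inverse of 2 mod 3 is 2 (since 2·2 = 4 = 1·3 + 1), so t ≡ 2·1 = 2 ≡ 2 (mod 3).
    Then x = 36 + 40·2 = 116, valid modulo lcm(40, 6) = 120: x ≡ 116 (mod 120).
Verify: 116 mod 10 = 6, 116 mod 8 = 4, 116 mod 6 = 2.

x ≡ 116 (mod 120).


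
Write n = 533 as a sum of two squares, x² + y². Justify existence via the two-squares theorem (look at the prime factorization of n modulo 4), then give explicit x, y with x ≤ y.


Step 1: Factor n = 533 = 13 · 41.
Step 2: Check the mod-4 condition on each prime factor: 13 ≡ 1 (mod 4), exponent 1; 41 ≡ 1 (mod 4), exponent 1.
All primes ≡ 3 (mod 4) appear to even exponent (or don't appear), so by the two-squares theorem n IS expressible as a sum of two squares.
Step 3: Build a representation. Here n = 13 · 41 is a product of primes ≡ 1 (mod 4). Each prime p ≡ 1 (mod 4) is itself a sum of two squares; find a² by testing p − a² for a perfect square:
  13: 13 − 1² = 12, 13 − 2² = 9 = 3² ⇒ 13 = 2² + 3².
  41: 41 − 1² = 40, 41 − 2² = 37, 41 − 3² = 32, 41 − 4² = 25 = 5² ⇒ 41 = 4² + 5².
  Combine using the Brahmagupta–Fibonacci identity (a² + b²)(c² + d²) = (ac − bd)² + (ad + bc)² = (ac + bd)² + (ad − bc)²:
  13 · 41 = 533: from (2² + 3²)(4² + 5²), take (2·4 − 3·5, 2·5 + 3·4) = (8 − 15, 10 + 12) = (-7, 22); dropping signs (only squares matter) gives (7, 22); check 7² + 22² = 49 + 484 = 533 ✓.
Step 4: Order so x ≤ y and verify: 7² + 22² = 49 + 484 = 533 = n. ✓

n = 533 = 7² + 22² (one valid representation with x ≤ y).


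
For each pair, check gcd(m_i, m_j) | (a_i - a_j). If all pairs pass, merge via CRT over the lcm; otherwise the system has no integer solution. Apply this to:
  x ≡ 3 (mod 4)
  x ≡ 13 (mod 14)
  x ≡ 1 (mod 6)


Moduli 4, 14, 6 are not pairwise coprime, so CRT works modulo lcm(m_i) when all pairwise compatibility conditions hold.
Pairwise compatibility: gcd(m_i, m_j) must divide a_i - a_j for every pair.
Merge one congruence at a time:
  Start: x ≡ 3 (mod 4).
  Combine with x ≡ 13 (mod 14): gcd(4, 14) = 2; 13 - 3 = 10, which IS divisible by 2, so compatible.
    Write x = 3 + 4·t and substitute into x ≡ 13 (mod 14): 4·t ≡ 13 − 3 = 10 (mod 14).
    Divide the congruence (and modulus) by g = 2: 2·t ≡ 5 (mod 7).
    The inverse of 2 mod 7 is 4 (since 2·4 = 8 = 1·7 + 1), so t ≡ 4·5 = 20 ≡ 6 (mod 7).
    Then x = 3 + 4·6 = 27, valid modulo lcm(4, 14) = 28: x ≡ 27 (mod 28).
  Combine with x ≡ 1 (mod 6): gcd(28, 6) = 2; 1 - 27 = -26, which IS divisible by 2, so compatible.
    Write x = 27 + 28·t and substitute into x ≡ 1 (mod 6): 28·t ≡ 1 − 27 = -26 (mod 6).
    Divide the congruence (and modulus) by g = 2: 14·t ≡ -13 (mod 3).
    Reduce coefficients mod 3: 2·t ≡ 2 (mod 3).
    The inverse of 2 mod 3 is 2 (since 2·2 = 4 = 1·3 + 1), so t ≡ 2·2 = 4 ≡ 1 (mod 3).
    Then x = 27 + 28·1 = 55, valid modulo lcm(28, 6) = 84: x ≡ 55 (mod 84).
Verify: 55 mod 4 = 3, 55 mod 14 = 13, 55 mod 6 = 1.

x ≡ 55 (mod 84).


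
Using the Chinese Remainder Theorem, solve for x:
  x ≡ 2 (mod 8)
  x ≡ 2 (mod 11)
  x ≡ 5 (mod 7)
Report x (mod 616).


Moduli 8, 11, 7 are pairwise coprime; by CRT there is a unique solution modulo M = 8 · 11 · 7 = 616.
Solve pairwise, accumulating the modulus:
  Start with x ≡ 2 (mod 8).
  Combine with x ≡ 2 (mod 11): since gcd(8, 11) = 1, we get a unique residue mod 88.
    Write x = 2 + 8·t and substitute into x ≡ 2 (mod 11): 8·t ≡ 2 − 2 = 0 (mod 11).
    The inverse of 8 mod 11 is 7 (since 8·7 = 56 = 5·11 + 1), so t ≡ 7·0 = 0 ≡ 0 (mod 11).
    Then x = 2 + 8·0 = 2, valid modulo lcm(8, 11) = 88: x ≡ 2 (mod 88).
  Combine with x ≡ 5 (mod 7): since gcd(88, 7) = 1, we get a unique residue mod 616.
    Write x = 2 + 88·t and substitute into x ≡ 5 (mod 7): 88·t ≡ 5 − 2 = 3 (mod 7).
    Reduce coefficients mod 7: 4·t ≡ 3 (mod 7).
    The inverse of 4 mod 7 is 2 (since 4·2 = 8 = 1·7 + 1), so t ≡ 2·3 = 6 ≡ 6 (mod 7).
    Then x = 2 + 88·6 = 530, valid modulo lcm(88, 7) = 616: x ≡ 530 (mod 616).
Verify: 530 mod 8 = 2 ✓, 530 mod 11 = 2 ✓, 530 mod 7 = 5 ✓.

x ≡ 530 (mod 616).


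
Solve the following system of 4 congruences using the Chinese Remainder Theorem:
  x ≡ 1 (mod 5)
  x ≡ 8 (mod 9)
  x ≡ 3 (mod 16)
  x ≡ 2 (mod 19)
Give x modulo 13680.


Product of moduli M = 5 · 9 · 16 · 19 = 13680.
Merge one congruence at a time:
  Start: x ≡ 1 (mod 5).
  Combine with x ≡ 8 (mod 9); new modulus lcm = 45.
    Write x = 1 + 5·t and substitute into x ≡ 8 (mod 9): 5·t ≡ 8 − 1 = 7 (mod 9).
    The inverse of 5 mod 9 is 2 (since 5·2 = 10 = 1·9 + 1), so t ≡ 2·7 = 14 ≡ 5 (mod 9).
    Then x = 1 + 5·5 = 26, valid modulo lcm(5, 9) = 45: x ≡ 26 (mod 45).
  Combine with x ≡ 3 (mod 16); new modulus lcm = 720.
    Write x = 26 + 45·t and substitute into x ≡ 3 (mod 16): 45·t ≡ 3 − 26 = -23 (mod 16).
    Reduce coefficients mod 16: 13·t ≡ 9 (mod 16).
    The inverse of 13 mod 16 is 5 (since 13·5 = 65 = 4·16 + 1), so t ≡ 5·9 = 45 ≡ 13 (mod 16).
    Then x = 26 + 45·13 = 611, valid modulo lcm(45, 16) = 720: x ≡ 611 (mod 720).
  Combine with x ≡ 2 (mod 19); new modulus lcm = 13680.
    Write x = 611 + 720·t and substitute into x ≡ 2 (mod 19): 720·t ≡ 2 − 611 = -609 (mod 19).
    Reduce coefficients mod 19: 17·t ≡ 18 (mod 19).
    The inverse of 17 mod 19 is 9 (since 17·9 = 153 = 8·19 + 1), so t ≡ 9·18 = 162 ≡ 10 (mod 19).
    Then x = 611 + 720·10 = 7811, valid modulo lcm(720, 19) = 13680: x ≡ 7811 (mod 13680).
Verify against each original: 7811 mod 5 = 1, 7811 mod 9 = 8, 7811 mod 16 = 3, 7811 mod 19 = 2.

x ≡ 7811 (mod 13680).


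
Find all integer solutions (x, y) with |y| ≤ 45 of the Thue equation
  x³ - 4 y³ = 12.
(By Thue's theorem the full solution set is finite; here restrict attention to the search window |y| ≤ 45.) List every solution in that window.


The equation is x³ - 4y³ = 12. For fixed y, x³ = 4·y³ + 12, so a solution requires the RHS to be a perfect cube.
Strategy: iterate y from -45 to 45, compute RHS = 4·y³ + 12, and check whether it is a (positive or negative) perfect cube.
Check small values of y:
  y = 0: RHS = 12 is not a perfect cube.
  y = 1: RHS = 16 is not a perfect cube.
  y = -1: RHS = 8 = (2)³ ⇒ x = 2 works.
  y = 2: RHS = 44 is not a perfect cube.
  y = -2: RHS = -20 is not a perfect cube.
  y = 3: RHS = 120 is not a perfect cube.
  y = -3: RHS = -96 is not a perfect cube.
Continuing, at y = 5: RHS = 512 = (8)³ ⇒ x = 8 works.
Searching the remaining y in |y| ≤ 45 finds no further solutions.
Collected solutions: (2, -1), (8, 5).

Solutions (with |y| ≤ 45): (2, -1), (8, 5).


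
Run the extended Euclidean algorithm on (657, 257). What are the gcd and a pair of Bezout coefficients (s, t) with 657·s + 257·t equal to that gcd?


Euclidean algorithm on (657, 257) — divide until remainder is 0:
  657 = 2 · 257 + 143
  257 = 1 · 143 + 114
  143 = 1 · 114 + 29
  114 = 3 · 29 + 27
  29 = 1 · 27 + 2
  27 = 13 · 2 + 1
  2 = 2 · 1 + 0
gcd(657, 257) = 1.
Track Bezout coefficients alongside the remainders: start with r₀ = 657 = a·1 + b·0 (s = 1, t = 0) and r₁ = 257 = a·0 + b·1 (s = 0, t = 1); each new remainder r_{k+1} = r_{k-1} − q_k·r_k inherits s_{k+1} = s_{k-1} − q_k·s_k, t_{k+1} = t_{k-1} − q_k·t_k, so r_k = a·s_k + b·t_k at every step:
  q = 2: r = 143, s = 1 − 2·0 = 1, t = 0 − 2·1 = -2  (check: 657·1 + 257·(-2) = 143)
  q = 1: r = 114, s = 0 − 1·1 = -1, t = 1 − 1·(-2) = 3  (check: 657·(-1) + 257·3 = 114)
  q = 1: r = 29, s = 1 − 1·(-1) = 2, t = -2 − 1·3 = -5  (check: 657·2 + 257·(-5) = 29)
  q = 3: r = 27, s = -1 − 3·2 = -7, t = 3 − 3·(-5) = 18  (check: 657·(-7) + 257·18 = 27)
  q = 1: r = 2, s = 2 − 1·(-7) = 9, t = -5 − 1·18 = -23  (check: 657·9 + 257·(-23) = 2)
  q = 13: r = 1, s = -7 − 13·9 = -124, t = 18 − 13·(-23) = 317  (check: 657·(-124) + 257·317 = 1)
The row with r = 1 (the gcd) gives the Bezout coefficients s = -124, t = 317.
Result: 657 · (-124) + 257 · (317) = 1.

gcd(657, 257) = 1; s = -124, t = 317 (check: 657·(-124) + 257·317 = 1).


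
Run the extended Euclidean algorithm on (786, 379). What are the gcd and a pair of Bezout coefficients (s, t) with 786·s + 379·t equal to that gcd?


Euclidean algorithm on (786, 379) — divide until remainder is 0:
  786 = 2 · 379 + 28
  379 = 13 · 28 + 15
  28 = 1 · 15 + 13
  15 = 1 · 13 + 2
  13 = 6 · 2 + 1
  2 = 2 · 1 + 0
gcd(786, 379) = 1.
Track Bezout coefficients alongside the remainders: start with r₀ = 786 = a·1 + b·0 (s = 1, t = 0) and r₁ = 379 = a·0 + b·1 (s = 0, t = 1); each new remainder r_{k+1} = r_{k-1} − q_k·r_k inherits s_{k+1} = s_{k-1} − q_k·s_k, t_{k+1} = t_{k-1} − q_k·t_k, so r_k = a·s_k + b·t_k at every step:
  q = 2: r = 28, s = 1 − 2·0 = 1, t = 0 − 2·1 = -2  (check: 786·1 + 379·(-2) = 28)
  q = 13: r = 15, s = 0 − 13·1 = -13, t = 1 − 13·(-2) = 27  (check: 786·(-13) + 379·27 = 15)
  q = 1: r = 13, s = 1 − 1·(-13) = 14, t = -2 − 1·27 = -29  (check: 786·14 + 379·(-29) = 13)
  q = 1: r = 2, s = -13 − 1·14 = -27, t = 27 − 1·(-29) = 56  (check: 786·(-27) + 379·56 = 2)
  q = 6: r = 1, s = 14 − 6·(-27) = 176, t = -29 − 6·56 = -365  (check: 786·176 + 379·(-365) = 1)
The row with r = 1 (the gcd) gives the Bezout coefficients s = 176, t = -365.
Result: 786 · (176) + 379 · (-365) = 1.

gcd(786, 379) = 1; s = 176, t = -365 (check: 786·176 + 379·(-365) = 1).


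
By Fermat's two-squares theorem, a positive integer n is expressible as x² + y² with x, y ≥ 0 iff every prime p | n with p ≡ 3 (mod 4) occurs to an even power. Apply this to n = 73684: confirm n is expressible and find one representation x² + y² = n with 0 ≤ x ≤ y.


Step 1: Factor n = 73684 = 2^2 · 13^2 · 109.
Step 2: Check the mod-4 condition on each prime factor: 2 = 2 (special); 13 ≡ 1 (mod 4), exponent 2; 109 ≡ 1 (mod 4), exponent 1.
All primes ≡ 3 (mod 4) appear to even exponent (or don't appear), so by the two-squares theorem n IS expressible as a sum of two squares.
Step 3: Build a representation. Group n = k² · m with k = 2 and m = 13 · 13 · 109 = 18421 (a product of primes ≡ 1 (mod 4)); a representation of m scales to one of n via (k·x)² + (k·y)² = k²(x² + y²). Each prime p ≡ 1 (mod 4) is itself a sum of two squares; find a² by testing p − a² for a perfect square:
  13: 13 − 1² = 12, 13 − 2² = 9 = 3² ⇒ 13 = 2² + 3².
  109: 109 − 1² = 108, 109 − 2² = 105, 109 − 3² = 100 = 10² ⇒ 109 = 3² + 10².
  Combine using the Brahmagupta–Fibonacci identity (a² + b²)(c² + d²) = (ac − bd)² + (ad + bc)² = (ac + bd)² + (ad − bc)²:
  13 · 13 = 169: from (2² + 3²)(2² + 3²), take (2·2 − 3·3, 2·3 + 3·2) = (4 − 9, 6 + 6) = (-5, 12); dropping signs (only squares matter) gives (5, 12); check 5² + 12² = 25 + 144 = 169 ✓.
  169 · 109 = 18421: from (5² + 12²)(3² + 10²), take (5·3 − 12·10, 5·10 + 12·3) = (15 − 120, 50 + 36) = (-105, 86); dropping signs (only squares matter) gives (105, 86); check 105² + 86² = 11025 + 7396 = 18421 ✓.
  Scale by k = 2: (2·105, 2·86) = (210, 172).
Step 4: Order so x ≤ y and verify: 172² + 210² = 29584 + 44100 = 73684 = n. ✓

n = 73684 = 172² + 210² (one valid representation with x ≤ y).


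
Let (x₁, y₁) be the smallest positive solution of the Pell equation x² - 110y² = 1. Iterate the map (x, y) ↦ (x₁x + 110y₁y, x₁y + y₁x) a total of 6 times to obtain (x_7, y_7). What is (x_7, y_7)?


Step 1: Find the fundamental solution (x₁, y₁) of x² - 110y² = 1.
  Expand √110 as a continued fraction. a₀ = ⌊√110⌋ = 10; iterate m_{k+1} = d_k·a_k − m_k, d_{k+1} = (110 − m_{k+1}²)/d_k, a_{k+1} = ⌊(a₀ + m_{k+1})/d_{k+1}⌋ (starting m₀ = 0, d₀ = 1), with convergents p_k = a_k·p_{k-1} + p_{k-2}, q_k = a_k·q_{k-1} + q_{k-2} (p₋₁ = 1, q₋₁ = 0):
  k = 0: a₀ = 10; p₀/q₀ = 10/1; p₀² − 110·q₀² = 100 − 110 = -10.
  k = 1: m = 10, d = 10, a = ⌊(10 + 10)/10⌋ = 2; p/q = (2·10 + 1)/(2·1 + 0) = 21/2; p² − 110·q² = 441 − 440 = 1.
  The first convergent with p² − 110·q² = 1 gives the fundamental solution (x₁, y₁) = (21, 2).
Step 2: Apply the recurrence (x_{n+1}, y_{n+1}) = (x₁x_n + 110y₁y_n, x₁y_n + y₁x_n) repeatedly.
  From (x_1, y_1) = (21, 2): x_2 = 21·21 + 110·2·2 = 881; y_2 = 21·2 + 2·21 = 84.
  From (x_2, y_2) = (881, 84): x_3 = 21·881 + 110·2·84 = 36981; y_3 = 21·84 + 2·881 = 3526.
  From (x_3, y_3) = (36981, 3526): x_4 = 21·36981 + 110·2·3526 = 1552321; y_4 = 21·3526 + 2·36981 = 148008.
  From (x_4, y_4) = (1552321, 148008): x_5 = 21·1552321 + 110·2·148008 = 65160501; y_5 = 21·148008 + 2·1552321 = 6212810.
  From (x_5, y_5) = (65160501, 6212810): x_6 = 21·65160501 + 110·2·6212810 = 2735188721; y_6 = 21·6212810 + 2·65160501 = 260790012.
  From (x_6, y_6) = (2735188721, 260790012): x_7 = 21·2735188721 + 110·2·260790012 = 114812765781; y_7 = 21·260790012 + 2·2735188721 = 10946967694.
Step 3: Verify x_7² - 110·y_7² = 13181971186282764539961 - 13181971186282764539960 = 1 (should be 1). ✓

(x_1, y_1) = (21, 2); (x_7, y_7) = (114812765781, 10946967694).


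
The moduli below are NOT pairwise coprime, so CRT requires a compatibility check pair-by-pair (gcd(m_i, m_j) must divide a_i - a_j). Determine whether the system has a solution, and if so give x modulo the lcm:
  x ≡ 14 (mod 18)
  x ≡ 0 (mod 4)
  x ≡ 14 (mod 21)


Moduli 18, 4, 21 are not pairwise coprime, so CRT works modulo lcm(m_i) when all pairwise compatibility conditions hold.
Pairwise compatibility: gcd(m_i, m_j) must divide a_i - a_j for every pair.
Merge one congruence at a time:
  Start: x ≡ 14 (mod 18).
  Combine with x ≡ 0 (mod 4): gcd(18, 4) = 2; 0 - 14 = -14, which IS divisible by 2, so compatible.
    Write x = 14 + 18·t and substitute into x ≡ 0 (mod 4): 18·t ≡ 0 − 14 = -14 (mod 4).
    Divide the congruence (and modulus) by g = 2: 9·t ≡ -7 (mod 2).
    Reduce coefficients mod 2: 1·t ≡ 1 (mod 2).
    So t ≡ 1 (mod 2).
    Then x = 14 + 18·1 = 32, valid modulo lcm(18, 4) = 36: x ≡ 32 (mod 36).
  Combine with x ≡ 14 (mod 21): gcd(36, 21) = 3; 14 - 32 = -18, which IS divisible by 3, so compatible.
    Write x = 32 + 36·t and substitute into x ≡ 14 (mod 21): 36·t ≡ 14 − 32 = -18 (mod 21).
    Divide the congruence (and modulus) by g = 3: 12·t ≡ -6 (mod 7).
    Reduce coefficients mod 7: 5·t ≡ 1 (mod 7).
    The inverse of 5 mod 7 is 3 (since 5·3 = 15 = 2·7 + 1), so t ≡ 3·1 = 3 ≡ 3 (mod 7).
    Then x = 32 + 36·3 = 140, valid modulo lcm(36, 21) = 252: x ≡ 140 (mod 252).
Verify: 140 mod 18 = 14, 140 mod 4 = 0, 140 mod 21 = 14.

x ≡ 140 (mod 252).


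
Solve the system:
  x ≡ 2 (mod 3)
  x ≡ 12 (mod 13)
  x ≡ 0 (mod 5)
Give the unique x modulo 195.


Moduli 3, 13, 5 are pairwise coprime; by CRT there is a unique solution modulo M = 3 · 13 · 5 = 195.
Solve pairwise, accumulating the modulus:
  Start with x ≡ 2 (mod 3).
  Combine with x ≡ 12 (mod 13): since gcd(3, 13) = 1, we get a unique residue mod 39.
    Write x = 2 + 3·t and substitute into x ≡ 12 (mod 13): 3·t ≡ 12 − 2 = 10 (mod 13).
    The inverse of 3 mod 13 is 9 (since 3·9 = 27 = 2·13 + 1), so t ≡ 9·10 = 90 ≡ 12 (mod 13).
    Then x = 2 + 3·12 = 38, valid modulo lcm(3, 13) = 39: x ≡ 38 (mod 39).
  Combine with x ≡ 0 (mod 5): since gcd(39, 5) = 1, we get a unique residue mod 195.
    Write x = 38 + 39·t and substitute into x ≡ 0 (mod 5): 39·t ≡ 0 − 38 = -38 (mod 5).
    Reduce coefficients mod 5: 4·t ≡ 2 (mod 5).
    The inverse of 4 mod 5 is 4 (since 4·4 = 16 = 3·5 + 1), so t ≡ 4·2 = 8 ≡ 3 (mod 5).
    Then x = 38 + 39·3 = 155, valid modulo lcm(39, 5) = 195: x ≡ 155 (mod 195).
Verify: 155 mod 3 = 2 ✓, 155 mod 13 = 12 ✓, 155 mod 5 = 0 ✓.

x ≡ 155 (mod 195).


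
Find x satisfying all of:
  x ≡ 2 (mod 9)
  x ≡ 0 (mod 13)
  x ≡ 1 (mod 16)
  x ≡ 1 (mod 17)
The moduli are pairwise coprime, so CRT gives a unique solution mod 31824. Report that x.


Product of moduli M = 9 · 13 · 16 · 17 = 31824.
Merge one congruence at a time:
  Start: x ≡ 2 (mod 9).
  Combine with x ≡ 0 (mod 13); new modulus lcm = 117.
    Write x = 2 + 9·t and substitute into x ≡ 0 (mod 13): 9·t ≡ 0 − 2 = -2 (mod 13).
    Reduce coefficients mod 13: 9·t ≡ 11 (mod 13).
    The inverse of 9 mod 13 is 3 (since 9·3 = 27 = 2·13 + 1), so t ≡ 3·11 = 33 ≡ 7 (mod 13).
    Then x = 2 + 9·7 = 65, valid modulo lcm(9, 13) = 117: x ≡ 65 (mod 117).
  Combine with x ≡ 1 (mod 16); new modulus lcm = 1872.
    Write x = 65 + 117·t and substitute into x ≡ 1 (mod 16): 117·t ≡ 1 − 65 = -64 (mod 16).
    Reduce coefficients mod 16: 5·t ≡ 0 (mod 16).
    The inverse of 5 mod 16 is 13 (since 5·13 = 65 = 4·16 + 1), so t ≡ 13·0 = 0 ≡ 0 (mod 16).
    Then x = 65 + 117·0 = 65, valid modulo lcm(117, 16) = 1872: x ≡ 65 (mod 1872).
  Combine with x ≡ 1 (mod 17); new modulus lcm = 31824.
    Write x = 65 + 1872·t and substitute into x ≡ 1 (mod 17): 1872·t ≡ 1 − 65 = -64 (mod 17).
    Reduce coefficients mod 17: 2·t ≡ 4 (mod 17).
    The inverse of 2 mod 17 is 9 (since 2·9 = 18 = 1·17 + 1), so t ≡ 9·4 = 36 ≡ 2 (mod 17).
    Then x = 65 + 1872·2 = 3809, valid modulo lcm(1872, 17) = 31824: x ≡ 3809 (mod 31824).
Verify against each original: 3809 mod 9 = 2, 3809 mod 13 = 0, 3809 mod 16 = 1, 3809 mod 17 = 1.

x ≡ 3809 (mod 31824).


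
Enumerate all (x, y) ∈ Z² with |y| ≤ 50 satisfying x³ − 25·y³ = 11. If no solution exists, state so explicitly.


The equation is x³ - 25y³ = 11. For fixed y, x³ = 25·y³ + 11, so a solution requires the RHS to be a perfect cube.
Strategy: iterate y from -50 to 50, compute RHS = 25·y³ + 11, and check whether it is a (positive or negative) perfect cube.
Check small values of y:
  y = 0: RHS = 11 is not a perfect cube.
  y = 1: RHS = 36 is not a perfect cube.
  y = -1: RHS = -14 is not a perfect cube.
  y = 2: RHS = 211 is not a perfect cube.
  y = -2: RHS = -189 is not a perfect cube.
  y = 3: RHS = 686 is not a perfect cube.
  y = -3: RHS = -664 is not a perfect cube.
Continuing the search up to |y| = 50 finds no solutions either.
No (x, y) in the scanned range satisfies the equation.

No integer solutions with |y| ≤ 50.


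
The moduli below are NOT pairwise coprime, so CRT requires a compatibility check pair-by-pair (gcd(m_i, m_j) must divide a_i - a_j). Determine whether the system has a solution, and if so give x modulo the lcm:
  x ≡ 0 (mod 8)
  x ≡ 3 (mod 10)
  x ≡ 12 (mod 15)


Moduli 8, 10, 15 are not pairwise coprime, so CRT works modulo lcm(m_i) when all pairwise compatibility conditions hold.
Pairwise compatibility: gcd(m_i, m_j) must divide a_i - a_j for every pair.
Merge one congruence at a time:
  Start: x ≡ 0 (mod 8).
  Combine with x ≡ 3 (mod 10): gcd(8, 10) = 2, and 3 - 0 = 3 is NOT divisible by 2.
    ⇒ system is inconsistent (no integer solution).

No solution (the system is inconsistent).


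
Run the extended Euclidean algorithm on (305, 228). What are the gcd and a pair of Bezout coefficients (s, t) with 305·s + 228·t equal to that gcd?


Euclidean algorithm on (305, 228) — divide until remainder is 0:
  305 = 1 · 228 + 77
  228 = 2 · 77 + 74
  77 = 1 · 74 + 3
  74 = 24 · 3 + 2
  3 = 1 · 2 + 1
  2 = 2 · 1 + 0
gcd(305, 228) = 1.
Track Bezout coefficients alongside the remainders: start with r₀ = 305 = a·1 + b·0 (s = 1, t = 0) and r₁ = 228 = a·0 + b·1 (s = 0, t = 1); each new remainder r_{k+1} = r_{k-1} − q_k·r_k inherits s_{k+1} = s_{k-1} − q_k·s_k, t_{k+1} = t_{k-1} − q_k·t_k, so r_k = a·s_k + b·t_k at every step:
  q = 1: r = 77, s = 1 − 1·0 = 1, t = 0 − 1·1 = -1  (check: 305·1 + 228·(-1) = 77)
  q = 2: r = 74, s = 0 − 2·1 = -2, t = 1 − 2·(-1) = 3  (check: 305·(-2) + 228·3 = 74)
  q = 1: r = 3, s = 1 − 1·(-2) = 3, t = -1 − 1·3 = -4  (check: 305·3 + 228·(-4) = 3)
  q = 24: r = 2, s = -2 − 24·3 = -74, t = 3 − 24·(-4) = 99  (check: 305·(-74) + 228·99 = 2)
  q = 1: r = 1, s = 3 − 1·(-74) = 77, t = -4 − 1·99 = -103  (check: 305·77 + 228·(-103) = 1)
The row with r = 1 (the gcd) gives the Bezout coefficients s = 77, t = -103.
Result: 305 · (77) + 228 · (-103) = 1.

gcd(305, 228) = 1; s = 77, t = -103 (check: 305·77 + 228·(-103) = 1).


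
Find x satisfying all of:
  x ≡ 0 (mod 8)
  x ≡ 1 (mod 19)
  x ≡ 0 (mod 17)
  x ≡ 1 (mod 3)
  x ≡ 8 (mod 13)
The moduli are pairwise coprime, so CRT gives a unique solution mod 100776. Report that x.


Product of moduli M = 8 · 19 · 17 · 3 · 13 = 100776.
Merge one congruence at a time:
  Start: x ≡ 0 (mod 8).
  Combine with x ≡ 1 (mod 19); new modulus lcm = 152.
    Write x = 0 + 8·t and substitute into x ≡ 1 (mod 19): 8·t ≡ 1 − 0 = 1 (mod 19).
    The inverse of 8 mod 19 is 12 (since 8·12 = 96 = 5·19 + 1), so t ≡ 12·1 = 12 ≡ 12 (mod 19).
    Then x = 0 + 8·12 = 96, valid modulo lcm(8, 19) = 152: x ≡ 96 (mod 152).
  Combine with x ≡ 0 (mod 17); new modulus lcm = 2584.
    Write x = 96 + 152·t and substitute into x ≡ 0 (mod 17): 152·t ≡ 0 − 96 = -96 (mod 17).
    Reduce coefficients mod 17: 16·t ≡ 6 (mod 17).
    The inverse of 16 mod 17 is 16 (since 16·16 = 256 = 15·17 + 1), so t ≡ 16·6 = 96 ≡ 11 (mod 17).
    Then x = 96 + 152·11 = 1768, valid modulo lcm(152, 17) = 2584: x ≡ 1768 (mod 2584).
  Combine with x ≡ 1 (mod 3); new modulus lcm = 7752.
    Write x = 1768 + 2584·t and substitute into x ≡ 1 (mod 3): 2584·t ≡ 1 − 1768 = -1767 (mod 3).
    Reduce coefficients mod 3: 1·t ≡ 0 (mod 3).
    So t ≡ 0 (mod 3).
    Then x = 1768 + 2584·0 = 1768, valid modulo lcm(2584, 3) = 7752: x ≡ 1768 (mod 7752).
  Combine with x ≡ 8 (mod 13); new modulus lcm = 100776.
    Write x = 1768 + 7752·t and substitute into x ≡ 8 (mod 13): 7752·t ≡ 8 − 1768 = -1760 (mod 13).
    Reduce coefficients mod 13: 4·t ≡ 8 (mod 13).
    The inverse of 4 mod 13 is 10 (since 4·10 = 40 = 3·13 + 1), so t ≡ 10·8 = 80 ≡ 2 (mod 13).
    Then x = 1768 + 7752·2 = 17272, valid modulo lcm(7752, 13) = 100776: x ≡ 17272 (mod 100776).
Verify against each original: 17272 mod 8 = 0, 17272 mod 19 = 1, 17272 mod 17 = 0, 17272 mod 3 = 1, 17272 mod 13 = 8.

x ≡ 17272 (mod 100776).


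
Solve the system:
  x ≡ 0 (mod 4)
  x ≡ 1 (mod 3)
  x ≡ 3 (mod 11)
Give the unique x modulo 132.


Moduli 4, 3, 11 are pairwise coprime; by CRT there is a unique solution modulo M = 4 · 3 · 11 = 132.
Solve pairwise, accumulating the modulus:
  Start with x ≡ 0 (mod 4).
  Combine with x ≡ 1 (mod 3): since gcd(4, 3) = 1, we get a unique residue mod 12.
    Write x = 0 + 4·t and substitute into x ≡ 1 (mod 3): 4·t ≡ 1 − 0 = 1 (mod 3).
    Reduce coefficients mod 3: 1·t ≡ 1 (mod 3).
    So t ≡ 1 (mod 3).
    Then x = 0 + 4·1 = 4, valid modulo lcm(4, 3) = 12: x ≡ 4 (mod 12).
  Combine with x ≡ 3 (mod 11): since gcd(12, 11) = 1, we get a unique residue mod 132.
    Write x = 4 + 12·t and substitute into x ≡ 3 (mod 11): 12·t ≡ 3 − 4 = -1 (mod 11).
    Reduce coefficients mod 11: 1·t ≡ 10 (mod 11).
    So t ≡ 10 (mod 11).
    Then x = 4 + 12·10 = 124, valid modulo lcm(12, 11) = 132: x ≡ 124 (mod 132).
Verify: 124 mod 4 = 0 ✓, 124 mod 3 = 1 ✓, 124 mod 11 = 3 ✓.

x ≡ 124 (mod 132).


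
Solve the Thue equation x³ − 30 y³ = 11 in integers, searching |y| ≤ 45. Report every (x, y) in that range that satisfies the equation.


The equation is x³ - 30y³ = 11. For fixed y, x³ = 30·y³ + 11, so a solution requires the RHS to be a perfect cube.
Strategy: iterate y from -45 to 45, compute RHS = 30·y³ + 11, and check whether it is a (positive or negative) perfect cube.
Check small values of y:
  y = 0: RHS = 11 is not a perfect cube.
  y = 1: RHS = 41 is not a perfect cube.
  y = -1: RHS = -19 is not a perfect cube.
  y = 2: RHS = 251 is not a perfect cube.
  y = -2: RHS = -229 is not a perfect cube.
  y = 3: RHS = 821 is not a perfect cube.
  y = -3: RHS = -799 is not a perfect cube.
Continuing the search up to |y| = 45 finds no solutions either.
No (x, y) in the scanned range satisfies the equation.

No integer solutions with |y| ≤ 45.


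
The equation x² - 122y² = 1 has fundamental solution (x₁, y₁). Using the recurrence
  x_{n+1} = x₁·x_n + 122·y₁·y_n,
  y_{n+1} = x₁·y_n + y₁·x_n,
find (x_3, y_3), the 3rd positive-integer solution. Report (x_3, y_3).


Step 1: Find the fundamental solution (x₁, y₁) of x² - 122y² = 1.
  Expand √122 as a continued fraction. a₀ = ⌊√122⌋ = 11; iterate m_{k+1} = d_k·a_k − m_k, d_{k+1} = (122 − m_{k+1}²)/d_k, a_{k+1} = ⌊(a₀ + m_{k+1})/d_{k+1}⌋ (starting m₀ = 0, d₀ = 1), with convergents p_k = a_k·p_{k-1} + p_{k-2}, q_k = a_k·q_{k-1} + q_{k-2} (p₋₁ = 1, q₋₁ = 0):
  k = 0: a₀ = 11; p₀/q₀ = 11/1; p₀² − 122·q₀² = 121 − 122 = -1.
  k = 1: m = 11, d = 1, a = ⌊(11 + 11)/1⌋ = 22; p/q = (22·11 + 1)/(22·1 + 0) = 243/22; p² − 122·q² = 59049 − 59048 = 1.
  The first convergent with p² − 122·q² = 1 gives the fundamental solution (x₁, y₁) = (243, 22).
Step 2: Apply the recurrence (x_{n+1}, y_{n+1}) = (x₁x_n + 122y₁y_n, x₁y_n + y₁x_n) repeatedly.
  From (x_1, y_1) = (243, 22): x_2 = 243·243 + 122·22·22 = 118097; y_2 = 243·22 + 22·243 = 10692.
  From (x_2, y_2) = (118097, 10692): x_3 = 243·118097 + 122·22·10692 = 57394899; y_3 = 243·10692 + 22·118097 = 5196290.
Step 3: Verify x_3² - 122·y_3² = 3294174431220201 - 3294174431220200 = 1 (should be 1). ✓

(x_1, y_1) = (243, 22); (x_3, y_3) = (57394899, 5196290).


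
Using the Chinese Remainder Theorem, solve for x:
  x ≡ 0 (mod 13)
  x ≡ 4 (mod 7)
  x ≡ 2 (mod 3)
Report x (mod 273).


Moduli 13, 7, 3 are pairwise coprime; by CRT there is a unique solution modulo M = 13 · 7 · 3 = 273.
Solve pairwise, accumulating the modulus:
  Start with x ≡ 0 (mod 13).
  Combine with x ≡ 4 (mod 7): since gcd(13, 7) = 1, we get a unique residue mod 91.
    Write x = 0 + 13·t and substitute into x ≡ 4 (mod 7): 13·t ≡ 4 − 0 = 4 (mod 7).
    Reduce coefficients mod 7: 6·t ≡ 4 (mod 7).
    The inverse of 6 mod 7 is 6 (since 6·6 = 36 = 5·7 + 1), so t ≡ 6·4 = 24 ≡ 3 (mod 7).
    Then x = 0 + 13·3 = 39, valid modulo lcm(13, 7) = 91: x ≡ 39 (mod 91).
  Combine with x ≡ 2 (mod 3): since gcd(91, 3) = 1, we get a unique residue mod 273.
    Write x = 39 + 91·t and substitute into x ≡ 2 (mod 3): 91·t ≡ 2 − 39 = -37 (mod 3).
    Reduce coefficients mod 3: 1·t ≡ 2 (mod 3).
    So t ≡ 2 (mod 3).
    Then x = 39 + 91·2 = 221, valid modulo lcm(91, 3) = 273: x ≡ 221 (mod 273).
Verify: 221 mod 13 = 0 ✓, 221 mod 7 = 4 ✓, 221 mod 3 = 2 ✓.

x ≡ 221 (mod 273).


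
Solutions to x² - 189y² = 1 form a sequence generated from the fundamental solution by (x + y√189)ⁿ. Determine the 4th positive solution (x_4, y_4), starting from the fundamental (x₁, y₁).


Step 1: Find the fundamental solution (x₁, y₁) of x² - 189y² = 1.
  Expand √189 as a continued fraction. a₀ = ⌊√189⌋ = 13; iterate m_{k+1} = d_k·a_k − m_k, d_{k+1} = (189 − m_{k+1}²)/d_k, a_{k+1} = ⌊(a₀ + m_{k+1})/d_{k+1}⌋ (starting m₀ = 0, d₀ = 1), with convergents p_k = a_k·p_{k-1} + p_{k-2}, q_k = a_k·q_{k-1} + q_{k-2} (p₋₁ = 1, q₋₁ = 0):
  k = 0: a₀ = 13; p₀/q₀ = 13/1; p₀² − 189·q₀² = 169 − 189 = -20.
  k = 1: m = 13, d = 20, a = ⌊(13 + 13)/20⌋ = 1; p/q = (1·13 + 1)/(1·1 + 0) = 14/1; p² − 189·q² = 196 − 189 = 7.
  k = 2: m = 7, d = 7, a = ⌊(13 + 7)/7⌋ = 2; p/q = (2·14 + 13)/(2·1 + 1) = 41/3; p² − 189·q² = 1681 − 1701 = -20.
  k = 3: m = 7, d = 20, a = ⌊(13 + 7)/20⌋ = 1; p/q = (1·41 + 14)/(1·3 + 1) = 55/4; p² − 189·q² = 3025 − 3024 = 1.
  The first convergent with p² − 189·q² = 1 gives the fundamental solution (x₁, y₁) = (55, 4).
Step 2: Apply the recurrence (x_{n+1}, y_{n+1}) = (x₁x_n + 189y₁y_n, x₁y_n + y₁x_n) repeatedly.
  From (x_1, y_1) = (55, 4): x_2 = 55·55 + 189·4·4 = 6049; y_2 = 55·4 + 4·55 = 440.
  From (x_2, y_2) = (6049, 440): x_3 = 55·6049 + 189·4·440 = 665335; y_3 = 55·440 + 4·6049 = 48396.
  From (x_3, y_3) = (665335, 48396): x_4 = 55·665335 + 189·4·48396 = 73180801; y_4 = 55·48396 + 4·665335 = 5323120.
Step 3: Verify x_4² - 189·y_4² = 5355429635001601 - 5355429635001600 = 1 (should be 1). ✓

(x_1, y_1) = (55, 4); (x_4, y_4) = (73180801, 5323120).


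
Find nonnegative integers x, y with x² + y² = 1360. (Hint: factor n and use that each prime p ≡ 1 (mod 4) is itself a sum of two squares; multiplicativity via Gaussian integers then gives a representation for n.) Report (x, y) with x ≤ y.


Step 1: Factor n = 1360 = 2^4 · 5 · 17.
Step 2: Check the mod-4 condition on each prime factor: 2 = 2 (special); 5 ≡ 1 (mod 4), exponent 1; 17 ≡ 1 (mod 4), exponent 1.
All primes ≡ 3 (mod 4) appear to even exponent (or don't appear), so by the two-squares theorem n IS expressible as a sum of two squares.
Step 3: Build a representation. Group n = k² · m with k = 4 and m = 5 · 17 = 85 (a product of primes ≡ 1 (mod 4)); a representation of m scales to one of n via (k·x)² + (k·y)² = k²(x² + y²). Each prime p ≡ 1 (mod 4) is itself a sum of two squares; find a² by testing p − a² for a perfect square:
  5: 5 − 1² = 4 = 2² ⇒ 5 = 1² + 2².
  17: 17 − 1² = 16 = 4² ⇒ 17 = 1² + 4².
  Combine using the Brahmagupta–Fibonacci identity (a² + b²)(c² + d²) = (ac − bd)² + (ad + bc)² = (ac + bd)² + (ad − bc)²:
  5 · 17 = 85: from (1² + 2²)(1² + 4²), take (1·1 − 2·4, 1·4 + 2·1) = (1 − 8, 4 + 2) = (-7, 6); dropping signs (only squares matter) gives (7, 6); check 7² + 6² = 49 + 36 = 85 ✓.
  Scale by k = 4: (4·7, 4·6) = (28, 24).
Step 4: Order so x ≤ y and verify: 24² + 28² = 576 + 784 = 1360 = n. ✓

n = 1360 = 24² + 28² (one valid representation with x ≤ y).


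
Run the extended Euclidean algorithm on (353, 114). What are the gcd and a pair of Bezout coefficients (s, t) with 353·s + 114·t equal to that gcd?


Euclidean algorithm on (353, 114) — divide until remainder is 0:
  353 = 3 · 114 + 11
  114 = 10 · 11 + 4
  11 = 2 · 4 + 3
  4 = 1 · 3 + 1
  3 = 3 · 1 + 0
gcd(353, 114) = 1.
Track Bezout coefficients alongside the remainders: start with r₀ = 353 = a·1 + b·0 (s = 1, t = 0) and r₁ = 114 = a·0 + b·1 (s = 0, t = 1); each new remainder r_{k+1} = r_{k-1} − q_k·r_k inherits s_{k+1} = s_{k-1} − q_k·s_k, t_{k+1} = t_{k-1} − q_k·t_k, so r_k = a·s_k + b·t_k at every step:
  q = 3: r = 11, s = 1 − 3·0 = 1, t = 0 − 3·1 = -3  (check: 353·1 + 114·(-3) = 11)
  q = 10: r = 4, s = 0 − 10·1 = -10, t = 1 − 10·(-3) = 31  (check: 353·(-10) + 114·31 = 4)
  q = 2: r = 3, s = 1 − 2·(-10) = 21, t = -3 − 2·31 = -65  (check: 353·21 + 114·(-65) = 3)
  q = 1: r = 1, s = -10 − 1·21 = -31, t = 31 − 1·(-65) = 96  (check: 353·(-31) + 114·96 = 1)
The row with r = 1 (the gcd) gives the Bezout coefficients s = -31, t = 96.
Result: 353 · (-31) + 114 · (96) = 1.

gcd(353, 114) = 1; s = -31, t = 96 (check: 353·(-31) + 114·96 = 1).


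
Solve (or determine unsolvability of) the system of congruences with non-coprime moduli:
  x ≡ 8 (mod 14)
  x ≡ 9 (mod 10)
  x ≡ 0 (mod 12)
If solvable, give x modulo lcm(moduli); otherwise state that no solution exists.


Moduli 14, 10, 12 are not pairwise coprime, so CRT works modulo lcm(m_i) when all pairwise compatibility conditions hold.
Pairwise compatibility: gcd(m_i, m_j) must divide a_i - a_j for every pair.
Merge one congruence at a time:
  Start: x ≡ 8 (mod 14).
  Combine with x ≡ 9 (mod 10): gcd(14, 10) = 2, and 9 - 8 = 1 is NOT divisible by 2.
    ⇒ system is inconsistent (no integer solution).

No solution (the system is inconsistent).
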